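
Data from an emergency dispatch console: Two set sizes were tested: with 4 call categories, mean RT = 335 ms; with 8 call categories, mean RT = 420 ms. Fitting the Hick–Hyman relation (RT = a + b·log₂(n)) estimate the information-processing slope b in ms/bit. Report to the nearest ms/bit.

85 ms/bit

b = (RT₂ − RT₁)/(log₂ n₂ − log₂ n₁) = (420 − 335)/(3 − 2) = 85 ms/bit.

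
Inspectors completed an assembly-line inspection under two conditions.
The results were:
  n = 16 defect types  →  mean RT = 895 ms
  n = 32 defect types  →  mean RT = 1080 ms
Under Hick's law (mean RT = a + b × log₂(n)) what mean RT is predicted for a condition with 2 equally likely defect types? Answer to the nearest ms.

340 ms

With log₂ n on the abscissa the relation is linear; from the two conditions:
  b = (1080 − 895) / (log₂ 32 − log₂ 16) = 185 / (5 − 4) = 185 ms/bit
  a = 895 − 185 × 4 = 155 ms
Then RT(2) = 155 + 185 × log₂ 2 = 155 + 185 × 1 ≈ 340.000 ms.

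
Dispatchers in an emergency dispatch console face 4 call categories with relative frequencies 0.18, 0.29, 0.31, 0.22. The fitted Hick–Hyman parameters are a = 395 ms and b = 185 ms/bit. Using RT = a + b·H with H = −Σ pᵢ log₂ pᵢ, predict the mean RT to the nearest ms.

H = 0.18·log₂(1/0.18) + 0.29·log₂(1/0.29) + 0.31·log₂(1/0.31) + 0.22·log₂(1/0.22) = 1.9676 bits.
RT = 395 + 185 × 1.9676 = 759.00 ms.

759 ms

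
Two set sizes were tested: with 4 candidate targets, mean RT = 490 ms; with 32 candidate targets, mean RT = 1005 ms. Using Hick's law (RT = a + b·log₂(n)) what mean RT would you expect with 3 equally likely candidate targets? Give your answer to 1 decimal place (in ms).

RT is linear in log₂ n, so two points fix the line:
  b = (1005 − 490) / (log₂ 32 − log₂ 4) = 515 / (5 − 2) = 171.667 ms/bit
  a = 490 − 171.667 × 2 = 146.667 ms
Then RT(3) = 146.667 + 171.667 × log₂ 3 = 146.667 + 171.667 × 1.5850 ≈ 418.752 ms.

418.8 ms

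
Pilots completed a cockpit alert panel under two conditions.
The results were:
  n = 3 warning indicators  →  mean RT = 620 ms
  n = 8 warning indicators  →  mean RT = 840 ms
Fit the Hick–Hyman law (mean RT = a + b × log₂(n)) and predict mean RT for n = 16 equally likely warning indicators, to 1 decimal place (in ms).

995.5 ms

Fit slope and intercept:
  b = (840 − 620) / (log₂ 8 − log₂ 3) = 220 / (3 − 1.5850) = 155.473 ms/bit
  a = 620 − 155.473 × 1.5850 = 373.581 ms
Then RT(16) = 373.581 + 155.473 × log₂ 16 = 373.581 + 155.473 × 4 ≈ 995.473 ms.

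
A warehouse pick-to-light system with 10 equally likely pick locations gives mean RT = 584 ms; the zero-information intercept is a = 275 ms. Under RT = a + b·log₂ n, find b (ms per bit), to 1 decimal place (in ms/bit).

93.0 ms/bit

b = (584 − 275) / log₂(10) = 309 / 3.3219 = 93.018 ms/bit.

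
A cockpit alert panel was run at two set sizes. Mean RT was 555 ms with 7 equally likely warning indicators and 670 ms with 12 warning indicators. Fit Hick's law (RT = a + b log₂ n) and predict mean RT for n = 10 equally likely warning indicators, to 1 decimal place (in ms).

Solve the two-equation system in a and b:
  b = (670 − 555) / (log₂ 12 − log₂ 7) = 115 / (3.5850 − 2.8074) = 147.890 ms/bit
  a = 555 − 147.890 × 2.8074 = 139.822 ms
Then RT(10) = 139.822 + 147.890 × log₂ 10 = 139.822 + 147.890 × 3.3219 ≈ 631.100 ms.

631.1 ms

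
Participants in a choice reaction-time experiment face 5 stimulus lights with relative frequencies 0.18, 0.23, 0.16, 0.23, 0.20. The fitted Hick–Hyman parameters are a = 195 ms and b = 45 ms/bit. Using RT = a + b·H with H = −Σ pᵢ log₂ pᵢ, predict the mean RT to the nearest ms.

299 ms

H = 0.18·log₂(1/0.18) + 0.23·log₂(1/0.23) + 0.16·log₂(1/0.16) + 0.23·log₂(1/0.23) + 0.20·log₂(1/0.20) = 2.3080 bits.
RT = 195 + 45 × 2.3080 = 298.86 ms.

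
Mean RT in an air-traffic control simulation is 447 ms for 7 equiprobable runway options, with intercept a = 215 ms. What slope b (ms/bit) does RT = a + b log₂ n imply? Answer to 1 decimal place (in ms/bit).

7 alternatives carry log₂ 7 = 2.8074 bits; the choice cost is 447 − 215 = 232 ms, so b = 232/2.8074 = 82.640 ms/bit.

82.6 ms/bit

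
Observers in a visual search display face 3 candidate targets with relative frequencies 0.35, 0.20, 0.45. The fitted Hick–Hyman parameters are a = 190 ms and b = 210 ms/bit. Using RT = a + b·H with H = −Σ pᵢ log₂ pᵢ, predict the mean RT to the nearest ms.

508 ms

Entropy contributions −pᵢ log₂ pᵢ: 0.5301, 0.4644, 0.5184; sum H = 1.5129 bits.
RT = a + bH = 190 + 210·1.5129 = 507.71 ms.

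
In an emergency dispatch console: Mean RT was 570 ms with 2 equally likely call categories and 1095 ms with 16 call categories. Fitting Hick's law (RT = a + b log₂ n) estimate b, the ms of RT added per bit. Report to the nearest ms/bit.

b = (RT₂ − RT₁)/(log₂ n₂ − log₂ n₁) = (1095 − 570)/(4 − 1) = 175 ms/bit.

175 ms/bit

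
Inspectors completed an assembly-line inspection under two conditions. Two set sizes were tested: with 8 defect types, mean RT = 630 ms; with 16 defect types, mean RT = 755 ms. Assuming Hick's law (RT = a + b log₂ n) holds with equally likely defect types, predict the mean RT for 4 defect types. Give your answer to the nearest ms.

Solve the two-equation system in a and b:
  b = (755 − 630) / (log₂ 16 − log₂ 8) = 125 / (4 − 3) = 125 ms/bit
  a = 630 − 125 × 3 = 255 ms
Then RT(4) = 255 + 125 × log₂ 4 = 255 + 125 × 2 ≈ 505.000 ms.

505 ms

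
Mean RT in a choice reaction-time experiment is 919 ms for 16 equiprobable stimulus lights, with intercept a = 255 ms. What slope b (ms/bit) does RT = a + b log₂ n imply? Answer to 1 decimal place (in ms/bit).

166.0 ms/bit

b = (919 − 255) / log₂(16) = 664 / 4 = 166.000 ms/bit.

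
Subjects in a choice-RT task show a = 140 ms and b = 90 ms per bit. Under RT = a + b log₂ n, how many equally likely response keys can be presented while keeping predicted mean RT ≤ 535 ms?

20

Set 140 + 90·log₂ n ≤ 535 → log₂ n ≤ (535 − 140)/90 = 4.3889.
So n ≤ 2^4.3889 = 20.950; the largest integer n is 20.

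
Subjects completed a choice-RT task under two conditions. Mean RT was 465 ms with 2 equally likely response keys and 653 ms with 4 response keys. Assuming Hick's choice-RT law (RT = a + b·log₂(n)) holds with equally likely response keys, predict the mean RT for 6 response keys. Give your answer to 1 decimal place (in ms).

763.0 ms

Solve the two-equation system in a and b:
  b = (653 − 465) / (log₂ 4 − log₂ 2) = 188 / (2 − 1) = 188.000 ms/bit
  a = 465 − 188.000 × 1 = 277.000 ms
Then RT(6) = 277.000 + 188.000 × log₂ 6 = 277.000 + 188.000 × 2.5850 ≈ 762.973 ms.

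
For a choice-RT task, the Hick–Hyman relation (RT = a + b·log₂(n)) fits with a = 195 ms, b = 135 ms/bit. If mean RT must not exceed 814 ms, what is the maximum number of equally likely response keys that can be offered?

Set 195 + 135·log₂ n ≤ 814 → log₂ n ≤ (814 − 195)/135 = 4.5852.
So n ≤ 2^4.5852 = 24.004; the largest integer n is 24.

24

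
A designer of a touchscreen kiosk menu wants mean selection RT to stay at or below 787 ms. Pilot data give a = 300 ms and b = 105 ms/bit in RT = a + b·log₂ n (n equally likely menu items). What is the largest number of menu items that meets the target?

24

105·log₂ n ≤ 787 − 300 = 487, giving log₂ n ≤ 4.6381 and n ≤ 24.900. The largest whole number is 24.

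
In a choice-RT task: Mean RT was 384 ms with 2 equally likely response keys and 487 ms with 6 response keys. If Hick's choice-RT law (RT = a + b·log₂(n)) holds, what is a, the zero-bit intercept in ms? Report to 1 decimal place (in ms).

319.0 ms

Slope: b = (487 − 384) / (log₂ 6 − log₂ 2) = 103/1.5850 = 64.986 ms/bit.
Intercept: a = 384 − 64.986·log₂(2) = 319.014 ms.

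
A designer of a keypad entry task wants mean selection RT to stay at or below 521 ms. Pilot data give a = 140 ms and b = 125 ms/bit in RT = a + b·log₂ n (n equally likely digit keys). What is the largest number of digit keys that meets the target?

Information budget: (521 − 140)/125 = 3.0480 bits, so n ≤ 2^3.0480 = 8.271 → at most 8.

8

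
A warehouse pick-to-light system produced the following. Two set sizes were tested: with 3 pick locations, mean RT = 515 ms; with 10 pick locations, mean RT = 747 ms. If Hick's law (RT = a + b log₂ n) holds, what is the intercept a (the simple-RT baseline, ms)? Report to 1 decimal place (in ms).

b = (RT₂ − RT₁)/(log₂ n₂ − log₂ n₁) = (747 − 515)/(3.3219 − 1.5850) = 133.566 ms/bit.
a = RT₁ − b·log₂ n₁ = 515 − 133.566 × 1.5850 = 303.302 ms.

303.3 ms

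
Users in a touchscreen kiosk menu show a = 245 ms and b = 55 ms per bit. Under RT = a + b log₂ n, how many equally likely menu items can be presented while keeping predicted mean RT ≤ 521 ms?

Information budget: (521 − 245)/55 = 5.0182 bits, so n ≤ 2^5.0182 = 32.406 → at most 32.

32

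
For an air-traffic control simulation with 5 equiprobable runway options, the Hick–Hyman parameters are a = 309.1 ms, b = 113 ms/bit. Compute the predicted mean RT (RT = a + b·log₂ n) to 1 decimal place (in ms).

log₂(5) = 2.3219 bits, so RT = 309.1 + 113 × 2.3219 ≈ 571.478 ms.

571.5 ms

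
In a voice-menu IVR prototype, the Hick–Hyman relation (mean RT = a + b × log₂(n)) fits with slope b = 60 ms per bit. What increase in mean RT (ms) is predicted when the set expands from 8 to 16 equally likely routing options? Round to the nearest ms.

The intercept a cancels: ΔRT = b·(log₂ n₂ − log₂ n₁) = b·log₂(n₂/n₁).
log₂(16) − log₂(8) = log₂(16/8) = log₂(2) = 1.
ΔRT = 60 × 1.0000 = 60.000 ms.

60 ms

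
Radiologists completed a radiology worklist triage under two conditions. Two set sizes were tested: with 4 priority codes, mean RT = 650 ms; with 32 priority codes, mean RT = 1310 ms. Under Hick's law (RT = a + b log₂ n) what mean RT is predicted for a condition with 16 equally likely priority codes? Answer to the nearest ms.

RT is linear in log₂ n, so two points fix the line:
  b = (1310 − 650) / (log₂ 32 − log₂ 4) = 660 / (5 − 2) = 220 ms/bit
  a = 650 − 220 × 2 = 210 ms
Then RT(16) = 210 + 220 × log₂ 16 = 210 + 220 × 4 ≈ 1090.000 ms.

1090 ms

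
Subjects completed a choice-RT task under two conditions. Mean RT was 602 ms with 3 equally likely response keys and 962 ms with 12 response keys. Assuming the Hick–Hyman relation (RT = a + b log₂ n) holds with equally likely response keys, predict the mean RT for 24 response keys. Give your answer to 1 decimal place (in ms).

1142.0 ms

With log₂ n on the abscissa the relation is linear; from the two conditions:
  b = (962 − 602) / (log₂ 12 − log₂ 3) = 360 / (3.5850 − 1.5850) = 180.000 ms/bit
  a = 602 − 180.000 × 1.5850 = 316.707 ms
Then RT(24) = 316.707 + 180.000 × log₂ 24 = 316.707 + 180.000 × 4.5850 ≈ 1142.000 ms.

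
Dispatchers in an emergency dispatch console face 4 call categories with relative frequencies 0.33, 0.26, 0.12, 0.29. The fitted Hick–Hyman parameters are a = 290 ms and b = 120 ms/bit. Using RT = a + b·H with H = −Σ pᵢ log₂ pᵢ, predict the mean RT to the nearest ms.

520 ms

H = 0.33·log₂(1/0.33) + 0.26·log₂(1/0.26) + 0.12·log₂(1/0.12) + 0.29·log₂(1/0.29) = 1.9181 bits.
RT = 290 + 120 × 1.9181 = 520.17 ms.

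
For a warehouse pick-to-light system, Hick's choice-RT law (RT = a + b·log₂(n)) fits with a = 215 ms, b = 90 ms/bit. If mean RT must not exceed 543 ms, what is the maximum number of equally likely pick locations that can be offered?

Information budget: (543 − 215)/90 = 3.6444 bits, so n ≤ 2^3.6444 = 12.505 → at most 12.

12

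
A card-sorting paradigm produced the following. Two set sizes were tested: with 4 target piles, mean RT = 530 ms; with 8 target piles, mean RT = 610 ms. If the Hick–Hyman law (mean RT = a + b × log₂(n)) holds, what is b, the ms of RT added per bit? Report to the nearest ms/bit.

The slope on a log₂ axis is (610 − 530) / (3 − 2) = 80 ms/bit.

80 ms/bit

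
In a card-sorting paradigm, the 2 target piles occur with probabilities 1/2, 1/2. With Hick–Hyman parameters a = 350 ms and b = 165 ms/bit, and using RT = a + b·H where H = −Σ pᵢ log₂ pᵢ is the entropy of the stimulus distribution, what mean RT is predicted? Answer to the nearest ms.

H = −Σ pᵢ log₂ pᵢ = 0.5·1 + 0.5·1 = 1.000 bits.
RT = 350 + 165 × 1.000 = 515.00 ms.

515 ms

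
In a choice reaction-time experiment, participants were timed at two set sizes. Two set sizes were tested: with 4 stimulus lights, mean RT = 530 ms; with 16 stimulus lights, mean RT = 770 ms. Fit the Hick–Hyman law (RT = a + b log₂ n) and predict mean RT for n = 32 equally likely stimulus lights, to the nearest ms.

890 ms

Solve the two-equation system in a and b:
  b = (770 − 530) / (log₂ 16 − log₂ 4) = 240 / (4 − 2) = 120 ms/bit
  a = 530 − 120 × 2 = 290 ms
Then RT(32) = 290 + 120 × log₂ 32 = 290 + 120 × 5 ≈ 890.000 ms.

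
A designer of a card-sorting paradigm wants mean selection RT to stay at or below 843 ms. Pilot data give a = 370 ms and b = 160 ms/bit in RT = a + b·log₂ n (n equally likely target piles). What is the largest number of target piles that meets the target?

7

Set 370 + 160·log₂ n ≤ 843 → log₂ n ≤ (843 − 370)/160 = 2.9562.
So n ≤ 2^2.9562 = 7.761; the largest integer n is 7.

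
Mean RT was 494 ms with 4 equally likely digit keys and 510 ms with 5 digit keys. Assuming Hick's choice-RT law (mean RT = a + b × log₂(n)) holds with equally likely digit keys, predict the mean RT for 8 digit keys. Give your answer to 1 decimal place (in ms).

543.7 ms

With log₂ n on the abscissa the relation is linear; from the two conditions:
  b = (510 − 494) / (log₂ 5 − log₂ 4) = 16 / (2.3219 − 2) = 49.701 ms/bit
  a = 494 − 49.701 × 2 = 394.599 ms
Then RT(8) = 394.599 + 49.701 × log₂ 8 = 394.599 + 49.701 × 3 ≈ 543.701 ms.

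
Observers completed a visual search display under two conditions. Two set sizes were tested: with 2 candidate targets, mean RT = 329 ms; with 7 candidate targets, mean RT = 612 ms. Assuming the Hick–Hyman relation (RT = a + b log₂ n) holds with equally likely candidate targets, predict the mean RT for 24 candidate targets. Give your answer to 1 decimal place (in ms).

890.3 ms

Solve the two-equation system in a and b:
  b = (612 − 329) / (log₂ 7 − log₂ 2) = 283 / (2.8074 − 1) = 156.582 ms/bit
  a = 329 − 156.582 × 1 = 172.418 ms
Then RT(24) = 172.418 + 156.582 × log₂ 24 = 172.418 + 156.582 × 4.5850 ≈ 890.342 ms.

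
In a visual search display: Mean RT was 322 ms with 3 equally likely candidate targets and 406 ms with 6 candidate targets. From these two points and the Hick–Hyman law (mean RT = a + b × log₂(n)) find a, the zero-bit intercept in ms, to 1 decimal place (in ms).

188.9 ms

The slope on a log₂ axis is (406 − 322) / (2.5850 − 1.5850) = 84.000 ms/bit.
a = RT₁ − b·log₂ n₁ = 322 − 84.000 × 1.5850 = 188.863 ms.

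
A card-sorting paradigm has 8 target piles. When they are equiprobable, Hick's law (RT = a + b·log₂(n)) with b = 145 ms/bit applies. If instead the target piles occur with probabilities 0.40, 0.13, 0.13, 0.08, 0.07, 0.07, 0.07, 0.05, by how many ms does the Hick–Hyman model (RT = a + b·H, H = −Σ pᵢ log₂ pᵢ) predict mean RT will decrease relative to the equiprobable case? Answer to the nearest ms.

Equiprobable entropy H₀ = log₂ 8 = 3.0000 bits.
Skewed entropy H = −Σ pᵢ log₂ pᵢ = 2.6073 bits.
ΔRT = b·(H₀ − H) = 145 × 0.3927 = 56.94 ms.

57 ms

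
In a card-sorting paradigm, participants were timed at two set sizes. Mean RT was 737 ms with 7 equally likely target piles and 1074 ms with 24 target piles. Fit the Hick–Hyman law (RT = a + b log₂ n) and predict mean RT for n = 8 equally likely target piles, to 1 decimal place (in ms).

773.5 ms

Solve the two-equation system in a and b:
  b = (1074 − 737) / (log₂ 24 − log₂ 7) = 337 / (4.5850 − 2.8074) = 189.581 ms/bit
  a = 737 − 189.581 × 2.8074 = 204.780 ms
Then RT(8) = 204.780 + 189.581 × log₂ 8 = 204.780 + 189.581 × 3 ≈ 773.522 ms.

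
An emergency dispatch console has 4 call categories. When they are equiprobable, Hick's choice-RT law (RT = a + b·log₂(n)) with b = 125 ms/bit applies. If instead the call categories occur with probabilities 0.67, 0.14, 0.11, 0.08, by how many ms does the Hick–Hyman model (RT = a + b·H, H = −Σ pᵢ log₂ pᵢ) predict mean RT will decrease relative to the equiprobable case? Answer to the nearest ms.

Equiprobable entropy H₀ = log₂ 4 = 2.0000 bits.
Skewed entropy H = −Σ pᵢ log₂ pᵢ = 1.4260 bits.
ΔRT = b·(H₀ − H) = 125 × 0.5740 = 71.75 ms.

72 ms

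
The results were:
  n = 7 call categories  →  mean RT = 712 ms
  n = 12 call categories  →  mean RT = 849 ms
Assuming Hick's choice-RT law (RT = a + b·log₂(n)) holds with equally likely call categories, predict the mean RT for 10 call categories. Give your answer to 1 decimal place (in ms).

With log₂ n on the abscissa the relation is linear; from the two conditions:
  b = (849 − 712) / (log₂ 12 − log₂ 7) = 137 / (3.5850 − 2.8074) = 176.181 ms/bit
  a = 712 − 176.181 × 2.8074 = 217.396 ms
Then RT(10) = 217.396 + 176.181 × log₂ 10 = 217.396 + 176.181 × 3.3219 ≈ 802.658 ms.

802.7 ms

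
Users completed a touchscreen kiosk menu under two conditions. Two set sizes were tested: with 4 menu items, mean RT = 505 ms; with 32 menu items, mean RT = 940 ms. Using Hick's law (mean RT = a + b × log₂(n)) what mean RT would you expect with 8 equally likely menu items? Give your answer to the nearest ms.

RT is linear in log₂ n, so two points fix the line:
  b = (940 − 505) / (log₂ 32 − log₂ 4) = 435 / (5 − 2) = 145 ms/bit
  a = 505 − 145 × 2 = 215 ms
Then RT(8) = 215 + 145 × log₂ 8 = 215 + 145 × 3 ≈ 650.000 ms.

650 ms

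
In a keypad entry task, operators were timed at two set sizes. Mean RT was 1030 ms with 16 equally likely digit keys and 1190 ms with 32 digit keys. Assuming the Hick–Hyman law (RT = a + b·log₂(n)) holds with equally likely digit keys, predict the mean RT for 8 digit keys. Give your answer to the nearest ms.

With log₂ n on the abscissa the relation is linear; from the two conditions:
  b = (1190 − 1030) / (log₂ 32 − log₂ 16) = 160 / (5 − 4) = 160 ms/bit
  a = 1030 − 160 × 4 = 390 ms
Then RT(8) = 390 + 160 × log₂ 8 = 390 + 160 × 3 ≈ 870.000 ms.

870 ms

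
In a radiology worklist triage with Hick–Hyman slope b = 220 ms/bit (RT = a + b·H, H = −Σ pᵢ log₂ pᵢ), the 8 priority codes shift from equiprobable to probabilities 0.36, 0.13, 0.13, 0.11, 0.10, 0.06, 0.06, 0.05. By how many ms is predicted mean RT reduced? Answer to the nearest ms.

The RT saving is b·ΔH. Equiprobable H₀ = log₂(8) = 3.0000 bits; with the given probabilities H = 2.6815 bits.
b·(H₀ − H) = 220 × (3.0000 − 2.6815) = 70.06 ms.

70 ms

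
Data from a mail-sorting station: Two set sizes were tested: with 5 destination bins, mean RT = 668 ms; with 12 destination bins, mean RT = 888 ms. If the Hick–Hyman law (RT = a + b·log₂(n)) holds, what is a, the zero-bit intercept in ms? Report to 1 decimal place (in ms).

263.6 ms

The slope on a log₂ axis is (888 − 668) / (3.5850 − 2.3219) = 174.184 ms/bit.
Intercept: a = 668 − 174.184·log₂(5) = 263.558 ms.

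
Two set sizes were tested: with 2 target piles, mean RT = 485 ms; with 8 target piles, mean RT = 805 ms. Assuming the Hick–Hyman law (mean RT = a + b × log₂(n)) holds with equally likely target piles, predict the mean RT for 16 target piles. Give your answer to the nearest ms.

Fit slope and intercept:
  b = (805 − 485) / (log₂ 8 − log₂ 2) = 320 / (3 − 1) = 160 ms/bit
  a = 485 − 160 × 1 = 325 ms
Then RT(16) = 325 + 160 × log₂ 16 = 325 + 160 × 4 ≈ 965.000 ms.

965 ms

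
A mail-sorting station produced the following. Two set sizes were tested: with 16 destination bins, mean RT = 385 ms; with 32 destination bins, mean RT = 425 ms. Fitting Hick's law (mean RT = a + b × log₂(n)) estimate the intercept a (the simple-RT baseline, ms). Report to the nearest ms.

225 ms

The slope on a log₂ axis is (425 − 385) / (5 − 4) = 40 ms/bit.
a = RT₁ − b·log₂ n₁ = 385 − 40 × 4 = 225.000 ms.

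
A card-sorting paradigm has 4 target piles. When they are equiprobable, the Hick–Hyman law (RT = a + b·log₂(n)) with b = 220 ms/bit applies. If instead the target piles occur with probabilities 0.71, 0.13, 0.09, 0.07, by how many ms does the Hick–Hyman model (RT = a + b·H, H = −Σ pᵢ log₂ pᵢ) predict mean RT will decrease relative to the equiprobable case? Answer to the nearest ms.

151 ms

Equiprobable entropy H₀ = log₂ 4 = 2.0000 bits.
Skewed entropy H = −Σ pᵢ log₂ pᵢ = 1.3147 bits.
ΔRT = b·(H₀ − H) = 220 × 0.6853 = 150.77 ms.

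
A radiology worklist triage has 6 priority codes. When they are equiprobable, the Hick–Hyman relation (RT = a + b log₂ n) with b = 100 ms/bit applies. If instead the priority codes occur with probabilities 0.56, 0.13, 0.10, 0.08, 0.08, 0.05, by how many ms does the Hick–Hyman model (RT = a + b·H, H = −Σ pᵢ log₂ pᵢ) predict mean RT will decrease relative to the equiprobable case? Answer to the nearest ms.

60 ms

Equiprobable entropy H₀ = log₂ 6 = 2.5850 bits.
Skewed entropy H = −Σ pᵢ log₂ pᵢ = 1.9824 bits.
ΔRT = b·(H₀ − H) = 100 × 0.6026 = 60.26 ms.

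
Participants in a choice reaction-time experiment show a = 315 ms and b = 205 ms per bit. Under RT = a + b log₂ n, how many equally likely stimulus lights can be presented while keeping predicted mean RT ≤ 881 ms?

6

Set 315 + 205·log₂ n ≤ 881 → log₂ n ≤ (881 − 315)/205 = 2.7610.
So n ≤ 2^2.7610 = 6.779; the largest integer n is 6.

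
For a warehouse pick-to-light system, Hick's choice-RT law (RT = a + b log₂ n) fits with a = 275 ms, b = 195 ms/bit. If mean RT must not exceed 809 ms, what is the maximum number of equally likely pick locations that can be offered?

6

195·log₂ n ≤ 809 − 275 = 534, giving log₂ n ≤ 2.7385 and n ≤ 6.674. The largest whole number is 6.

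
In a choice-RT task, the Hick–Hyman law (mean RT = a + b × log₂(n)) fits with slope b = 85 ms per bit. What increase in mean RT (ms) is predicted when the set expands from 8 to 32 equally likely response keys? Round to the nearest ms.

ΔRT = (a + b log₂ n₂) − (a + b log₂ n₁) = b·(log₂ n₂ − log₂ n₁).
log₂(32) − log₂(8) = log₂(32/8) = log₂(4) = 2.
ΔRT = 85 × 2.0000 = 170.000 ms.

170 ms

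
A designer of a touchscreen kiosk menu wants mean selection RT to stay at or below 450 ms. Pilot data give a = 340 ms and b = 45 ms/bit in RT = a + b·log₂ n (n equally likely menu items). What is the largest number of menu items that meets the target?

45·log₂ n ≤ 450 − 340 = 110, giving log₂ n ≤ 2.4444 and n ≤ 5.443. The largest whole number is 5.

5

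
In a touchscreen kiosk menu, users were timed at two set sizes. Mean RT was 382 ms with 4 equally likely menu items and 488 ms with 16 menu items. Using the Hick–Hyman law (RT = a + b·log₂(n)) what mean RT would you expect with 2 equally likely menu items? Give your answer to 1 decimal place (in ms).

RT is linear in log₂ n, so two points fix the line:
  b = (488 − 382) / (log₂ 16 − log₂ 4) = 106 / (4 − 2) = 53.000 ms/bit
  a = 382 − 53.000 × 2 = 276.000 ms
Then RT(2) = 276.000 + 53.000 × log₂ 2 = 276.000 + 53.000 × 1 ≈ 329.000 ms.

329.0 ms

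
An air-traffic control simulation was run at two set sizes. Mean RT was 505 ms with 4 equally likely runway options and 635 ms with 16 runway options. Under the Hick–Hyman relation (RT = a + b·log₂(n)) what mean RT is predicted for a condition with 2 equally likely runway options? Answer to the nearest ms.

440 ms

With log₂ n on the abscissa the relation is linear; from the two conditions:
  b = (635 − 505) / (log₂ 16 − log₂ 4) = 130 / (4 − 2) = 65 ms/bit
  a = 505 − 65 × 2 = 375 ms
Then RT(2) = 375 + 65 × log₂ 2 = 375 + 65 × 1 ≈ 440.000 ms.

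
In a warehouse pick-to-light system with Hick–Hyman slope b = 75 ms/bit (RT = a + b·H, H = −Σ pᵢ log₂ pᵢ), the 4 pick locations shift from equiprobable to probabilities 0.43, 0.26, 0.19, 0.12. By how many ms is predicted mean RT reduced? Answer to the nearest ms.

The RT saving is b·ΔH. Equiprobable H₀ = log₂(4) = 2.0000 bits; with the given probabilities H = 1.8511 bits.
b·(H₀ − H) = 75 × (2.0000 − 1.8511) = 11.16 ms.

11 ms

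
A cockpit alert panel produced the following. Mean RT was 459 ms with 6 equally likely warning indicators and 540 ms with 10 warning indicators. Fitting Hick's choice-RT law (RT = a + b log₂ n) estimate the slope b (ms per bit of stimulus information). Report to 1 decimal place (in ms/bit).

109.9 ms/bit

b = (RT₂ − RT₁)/(log₂ n₂ − log₂ n₁) = (540 − 459)/(3.3219 − 2.5850) = 109.910 ms/bit.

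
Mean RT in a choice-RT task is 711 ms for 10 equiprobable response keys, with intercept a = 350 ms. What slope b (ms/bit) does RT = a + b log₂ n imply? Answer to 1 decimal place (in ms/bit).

b = (711 − 350) / log₂(10) = 361 / 3.3219 = 108.672 ms/bit.

108.7 ms/bit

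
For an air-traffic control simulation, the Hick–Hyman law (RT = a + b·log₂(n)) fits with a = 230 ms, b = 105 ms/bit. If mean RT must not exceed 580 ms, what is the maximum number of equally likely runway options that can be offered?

Information budget: (580 − 230)/105 = 3.3333 bits, so n ≤ 2^3.3333 = 10.079 → at most 10.

10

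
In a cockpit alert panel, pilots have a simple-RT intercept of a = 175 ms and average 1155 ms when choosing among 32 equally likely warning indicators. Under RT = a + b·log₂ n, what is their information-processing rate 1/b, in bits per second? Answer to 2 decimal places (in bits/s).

5.10 bits/s

Choice component = 1155 − 175 = 980 ms over log₂(32) = 5 bits.
b = 980 / 5 = 196.000 ms/bit, so 1/b = 5.102 bits/s.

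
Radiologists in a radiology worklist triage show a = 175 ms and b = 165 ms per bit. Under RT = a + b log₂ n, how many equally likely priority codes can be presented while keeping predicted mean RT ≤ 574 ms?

5

Set 175 + 165·log₂ n ≤ 574 → log₂ n ≤ (574 − 175)/165 = 2.4182.
So n ≤ 2^2.4182 = 5.345; the largest integer n is 5.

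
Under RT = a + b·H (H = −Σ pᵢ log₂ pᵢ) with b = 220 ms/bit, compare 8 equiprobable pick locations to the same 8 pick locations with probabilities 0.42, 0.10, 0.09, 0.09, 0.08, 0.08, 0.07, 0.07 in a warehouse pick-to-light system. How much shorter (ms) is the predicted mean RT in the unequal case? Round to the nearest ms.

87 ms

The RT saving is b·ΔH. Equiprobable H₀ = log₂(8) = 3.0000 bits; with the given probabilities H = 2.6033 bits.
b·(H₀ − H) = 220 × (3.0000 − 2.6033) = 87.28 ms.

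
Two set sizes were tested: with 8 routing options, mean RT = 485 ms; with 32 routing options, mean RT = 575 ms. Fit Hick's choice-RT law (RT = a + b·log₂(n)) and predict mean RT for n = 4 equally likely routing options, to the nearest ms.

Solve the two-equation system in a and b:
  b = (575 − 485) / (log₂ 32 − log₂ 8) = 90 / (5 − 3) = 45 ms/bit
  a = 485 − 45 × 3 = 350 ms
Then RT(4) = 350 + 45 × log₂ 4 = 350 + 45 × 2 ≈ 440.000 ms.

440 ms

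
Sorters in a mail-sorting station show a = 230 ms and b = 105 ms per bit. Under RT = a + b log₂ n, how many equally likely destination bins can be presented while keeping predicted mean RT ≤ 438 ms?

3

Set 230 + 105·log₂ n ≤ 438 → log₂ n ≤ (438 − 230)/105 = 1.9810.
So n ≤ 2^1.9810 = 3.948; the largest integer n is 3.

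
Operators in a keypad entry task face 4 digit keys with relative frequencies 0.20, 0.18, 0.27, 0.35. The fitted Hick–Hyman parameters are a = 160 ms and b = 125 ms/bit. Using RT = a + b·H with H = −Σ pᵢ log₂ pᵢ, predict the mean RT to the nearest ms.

404 ms

Entropy contributions −pᵢ log₂ pᵢ: 0.4644, 0.4453, 0.5100, 0.5301; sum H = 1.9498 bits.
RT = a + bH = 160 + 125·1.9498 = 403.73 ms.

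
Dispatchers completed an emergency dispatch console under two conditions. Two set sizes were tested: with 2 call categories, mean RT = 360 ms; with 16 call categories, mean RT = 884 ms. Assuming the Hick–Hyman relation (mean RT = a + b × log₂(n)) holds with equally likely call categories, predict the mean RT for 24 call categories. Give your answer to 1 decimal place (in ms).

986.2 ms

Solve the two-equation system in a and b:
  b = (884 − 360) / (log₂ 16 − log₂ 2) = 524 / (4 − 1) = 174.667 ms/bit
  a = 360 − 174.667 × 1 = 185.333 ms
Then RT(24) = 185.333 + 174.667 × log₂ 24 = 185.333 + 174.667 × 4.5850 ≈ 986.173 ms.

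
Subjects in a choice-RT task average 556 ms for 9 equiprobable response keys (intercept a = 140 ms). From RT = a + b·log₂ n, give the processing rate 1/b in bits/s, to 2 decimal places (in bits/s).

Choice component = 556 − 140 = 416 ms over log₂(9) = 3.1699 bits.
b = 416 / 3.1699 = 131.233 ms/bit, so 1/b = 7.620 bits/s.

7.62 bits/s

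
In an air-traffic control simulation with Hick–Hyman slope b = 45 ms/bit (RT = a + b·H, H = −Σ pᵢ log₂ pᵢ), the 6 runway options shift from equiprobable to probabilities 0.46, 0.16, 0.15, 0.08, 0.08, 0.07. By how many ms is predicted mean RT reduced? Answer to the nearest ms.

17 ms

The RT saving is b·ΔH. Equiprobable H₀ = log₂(6) = 2.5850 bits; with the given probabilities H = 2.2005 bits.
b·(H₀ − H) = 45 × (2.5850 − 2.2005) = 17.30 ms.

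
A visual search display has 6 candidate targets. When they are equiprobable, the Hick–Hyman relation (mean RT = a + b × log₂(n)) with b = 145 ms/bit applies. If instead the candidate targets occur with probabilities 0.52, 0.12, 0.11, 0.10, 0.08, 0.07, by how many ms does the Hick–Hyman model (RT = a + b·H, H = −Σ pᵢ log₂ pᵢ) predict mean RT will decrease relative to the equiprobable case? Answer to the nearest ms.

Equiprobable entropy H₀ = log₂ 6 = 2.5850 bits.
Skewed entropy H = −Σ pᵢ log₂ pᵢ = 2.1002 bits.
ΔRT = b·(H₀ − H) = 145 × 0.4848 = 70.29 ms.

70 ms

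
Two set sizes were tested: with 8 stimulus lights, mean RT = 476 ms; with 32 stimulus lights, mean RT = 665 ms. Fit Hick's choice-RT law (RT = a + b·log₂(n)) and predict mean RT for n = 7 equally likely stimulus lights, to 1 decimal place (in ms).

Fit slope and intercept:
  b = (665 − 476) / (log₂ 32 − log₂ 8) = 189 / (5 − 3) = 94.500 ms/bit
  a = 476 − 94.500 × 3 = 192.500 ms
Then RT(7) = 192.500 + 94.500 × log₂ 7 = 192.500 + 94.500 × 2.8074 ≈ 457.795 ms.

457.8 ms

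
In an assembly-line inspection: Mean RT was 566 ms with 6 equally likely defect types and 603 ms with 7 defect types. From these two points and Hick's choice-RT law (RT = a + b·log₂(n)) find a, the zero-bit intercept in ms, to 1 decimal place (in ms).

135.9 ms

Slope: b = (603 − 566) / (log₂ 7 − log₂ 6) = 37/0.2224 = 166.373 ms/bit.
Intercept: a = 566 − 166.373·log₂(6) = 135.933 ms.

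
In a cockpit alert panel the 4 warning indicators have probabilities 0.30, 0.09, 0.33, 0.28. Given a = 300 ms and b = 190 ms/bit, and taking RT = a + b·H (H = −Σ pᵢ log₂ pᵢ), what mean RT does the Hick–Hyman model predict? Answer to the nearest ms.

656 ms

Entropy contributions −pᵢ log₂ pᵢ: 0.5211, 0.3127, 0.5278, 0.5142; sum H = 1.8758 bits.
RT = a + bH = 300 + 190·1.8758 = 656.40 ms.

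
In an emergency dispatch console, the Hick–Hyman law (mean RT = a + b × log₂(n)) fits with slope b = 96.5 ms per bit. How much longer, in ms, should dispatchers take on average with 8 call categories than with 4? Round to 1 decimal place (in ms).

96.5 ms

Only the slope matters, since a is common to both: ΔRT = b·log₂(n₂/n₁).
log₂(8) − log₂(4) = log₂(8/4) = log₂(2) = 1.
ΔRT = 96.5 × 1.0000 = 96.500 ms.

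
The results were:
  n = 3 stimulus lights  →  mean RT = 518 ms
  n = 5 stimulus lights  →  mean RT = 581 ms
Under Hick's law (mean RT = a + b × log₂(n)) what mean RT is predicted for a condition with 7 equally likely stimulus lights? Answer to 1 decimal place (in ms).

With log₂ n on the abscissa the relation is linear; from the two conditions:
  b = (581 − 518) / (log₂ 5 − log₂ 3) = 63 / (2.3219 − 1.5850) = 85.486 ms/bit
  a = 518 − 85.486 × 1.5850 = 382.508 ms
Then RT(7) = 382.508 + 85.486 × log₂ 7 = 382.508 + 85.486 × 2.8074 ≈ 622.497 ms.

622.5 ms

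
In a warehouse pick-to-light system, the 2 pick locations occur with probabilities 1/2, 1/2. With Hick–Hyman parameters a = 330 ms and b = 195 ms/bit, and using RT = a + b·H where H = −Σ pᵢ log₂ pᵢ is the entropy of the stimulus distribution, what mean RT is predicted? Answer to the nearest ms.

525 ms

H = −Σ pᵢ log₂ pᵢ = 0.5·1 + 0.5·1 = 1.000 bits.
RT = 330 + 195 × 1.000 = 525.00 ms.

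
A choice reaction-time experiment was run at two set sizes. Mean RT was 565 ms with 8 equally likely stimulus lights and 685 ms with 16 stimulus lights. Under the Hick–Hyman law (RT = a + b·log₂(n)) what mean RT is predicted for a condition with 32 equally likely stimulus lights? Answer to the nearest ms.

With log₂ n on the abscissa the relation is linear; from the two conditions:
  b = (685 − 565) / (log₂ 16 − log₂ 8) = 120 / (4 − 3) = 120 ms/bit
  a = 565 − 120 × 3 = 205 ms
Then RT(32) = 205 + 120 × log₂ 32 = 205 + 120 × 5 ≈ 805.000 ms.

805 ms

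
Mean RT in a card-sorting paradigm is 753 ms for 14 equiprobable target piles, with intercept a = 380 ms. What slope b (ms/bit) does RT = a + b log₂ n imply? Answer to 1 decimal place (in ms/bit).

98.0 ms/bit

14 alternatives carry log₂ 14 = 3.8074 bits; the choice cost is 753 − 380 = 373 ms, so b = 373/3.8074 = 97.968 ms/bit.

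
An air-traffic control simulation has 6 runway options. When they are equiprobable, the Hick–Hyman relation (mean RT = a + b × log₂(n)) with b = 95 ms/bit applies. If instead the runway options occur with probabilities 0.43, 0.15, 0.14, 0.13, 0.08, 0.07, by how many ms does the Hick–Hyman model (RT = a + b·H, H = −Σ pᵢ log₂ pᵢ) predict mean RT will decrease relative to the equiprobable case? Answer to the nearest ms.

30 ms

Equiprobable entropy H₀ = log₂ 6 = 2.5850 bits.
Skewed entropy H = −Σ pᵢ log₂ pᵢ = 2.2739 bits.
ΔRT = b·(H₀ − H) = 95 × 0.3110 = 29.55 ms.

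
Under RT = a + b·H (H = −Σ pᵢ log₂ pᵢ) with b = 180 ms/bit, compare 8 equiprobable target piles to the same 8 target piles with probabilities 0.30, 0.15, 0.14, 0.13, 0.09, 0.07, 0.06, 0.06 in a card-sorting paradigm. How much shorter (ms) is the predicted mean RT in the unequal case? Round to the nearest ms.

Equiprobable entropy H₀ = log₂ 8 = 3.0000 bits.
Skewed entropy H = −Σ pᵢ log₂ pᵢ = 2.7797 bits.
ΔRT = b·(H₀ − H) = 180 × 0.2203 = 39.66 ms.

40 ms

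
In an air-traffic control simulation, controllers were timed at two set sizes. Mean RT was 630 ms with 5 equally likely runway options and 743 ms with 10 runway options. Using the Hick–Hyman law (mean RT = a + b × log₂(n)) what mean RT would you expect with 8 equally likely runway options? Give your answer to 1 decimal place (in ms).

RT is linear in log₂ n, so two points fix the line:
  b = (743 − 630) / (log₂ 10 − log₂ 5) = 113 / (3.3219 − 2.3219) = 113.000 ms/bit
  a = 630 − 113.000 × 2.3219 = 367.622 ms
Then RT(8) = 367.622 + 113.000 × log₂ 8 = 367.622 + 113.000 × 3 ≈ 706.622 ms.

706.6 ms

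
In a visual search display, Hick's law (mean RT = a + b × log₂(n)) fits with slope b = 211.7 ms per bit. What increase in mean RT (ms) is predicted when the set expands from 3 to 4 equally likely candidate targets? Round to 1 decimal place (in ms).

87.9 ms

Only the slope matters, since a is common to both: ΔRT = b·log₂(n₂/n₁).
log₂(4) − log₂(3) = 2 − 1.5850 = 0.4150.
ΔRT = 211.7 × 0.4150 = 87.863 ms.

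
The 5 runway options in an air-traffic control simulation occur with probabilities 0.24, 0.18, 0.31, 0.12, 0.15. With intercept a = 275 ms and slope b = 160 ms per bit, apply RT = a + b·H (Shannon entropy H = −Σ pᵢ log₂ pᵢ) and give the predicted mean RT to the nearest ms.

Entropy contributions −pᵢ log₂ pᵢ: 0.4941, 0.4453, 0.5238, 0.3671, 0.4105; sum H = 2.2408 bits.
RT = a + bH = 275 + 160·2.2408 = 633.54 ms.

634 ms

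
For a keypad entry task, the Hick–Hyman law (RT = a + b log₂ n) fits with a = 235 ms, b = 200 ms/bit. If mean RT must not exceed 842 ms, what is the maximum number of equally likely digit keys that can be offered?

8

Set 235 + 200·log₂ n ≤ 842 → log₂ n ≤ (842 − 235)/200 = 3.0350.
So n ≤ 2^3.0350 = 8.196; the largest integer n is 8.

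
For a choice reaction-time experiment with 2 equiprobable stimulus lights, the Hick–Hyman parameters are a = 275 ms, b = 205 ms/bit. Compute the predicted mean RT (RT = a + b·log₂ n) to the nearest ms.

log₂(2) = 1 bits, so RT = 275 + 205 × 1 ≈ 480.000 ms.

480 ms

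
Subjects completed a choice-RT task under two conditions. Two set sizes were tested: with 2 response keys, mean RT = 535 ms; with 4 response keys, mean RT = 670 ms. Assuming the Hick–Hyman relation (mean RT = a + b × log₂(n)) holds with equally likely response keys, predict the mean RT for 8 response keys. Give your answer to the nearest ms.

805 ms

RT is linear in log₂ n, so two points fix the line:
  b = (670 − 535) / (log₂ 4 − log₂ 2) = 135 / (2 − 1) = 135 ms/bit
  a = 535 − 135 × 1 = 400 ms
Then RT(8) = 400 + 135 × log₂ 8 = 400 + 135 × 3 ≈ 805.000 ms.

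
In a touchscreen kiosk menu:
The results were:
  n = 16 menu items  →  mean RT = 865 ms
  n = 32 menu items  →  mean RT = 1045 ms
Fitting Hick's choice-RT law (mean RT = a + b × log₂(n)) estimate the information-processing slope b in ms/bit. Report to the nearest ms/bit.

The slope on a log₂ axis is (1045 − 865) / (5 − 4) = 180 ms/bit.

180 ms/bit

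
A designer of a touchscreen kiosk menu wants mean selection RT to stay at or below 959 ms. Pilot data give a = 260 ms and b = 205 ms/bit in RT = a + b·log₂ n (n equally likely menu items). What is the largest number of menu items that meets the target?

10

Set 260 + 205·log₂ n ≤ 959 → log₂ n ≤ (959 − 260)/205 = 3.4098.
So n ≤ 2^3.4098 = 10.628; the largest integer n is 10.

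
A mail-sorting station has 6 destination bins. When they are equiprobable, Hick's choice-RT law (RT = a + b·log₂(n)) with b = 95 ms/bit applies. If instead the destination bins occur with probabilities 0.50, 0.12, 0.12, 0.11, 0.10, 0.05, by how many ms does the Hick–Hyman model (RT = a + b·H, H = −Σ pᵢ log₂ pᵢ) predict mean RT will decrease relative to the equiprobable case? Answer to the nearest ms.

43 ms

Equiprobable entropy H₀ = log₂ 6 = 2.5850 bits.
Skewed entropy H = −Σ pᵢ log₂ pᵢ = 2.1327 bits.
ΔRT = b·(H₀ − H) = 95 × 0.4523 = 42.96 ms.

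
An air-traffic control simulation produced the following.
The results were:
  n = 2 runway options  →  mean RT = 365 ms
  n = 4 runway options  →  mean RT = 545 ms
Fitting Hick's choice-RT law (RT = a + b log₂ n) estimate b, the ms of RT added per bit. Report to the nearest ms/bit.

180 ms/bit

Slope: b = (545 − 365) / (log₂ 4 − log₂ 2) = 180/1.0000 = 180 ms/bit.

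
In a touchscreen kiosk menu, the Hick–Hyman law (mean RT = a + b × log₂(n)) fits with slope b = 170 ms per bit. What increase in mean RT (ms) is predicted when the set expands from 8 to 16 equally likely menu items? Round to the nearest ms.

The intercept a cancels: ΔRT = b·(log₂ n₂ − log₂ n₁) = b·log₂(n₂/n₁).
log₂(16) − log₂(8) = log₂(16/8) = log₂(2) = 1.
ΔRT = 170 × 1.0000 = 170.000 ms.

170 ms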